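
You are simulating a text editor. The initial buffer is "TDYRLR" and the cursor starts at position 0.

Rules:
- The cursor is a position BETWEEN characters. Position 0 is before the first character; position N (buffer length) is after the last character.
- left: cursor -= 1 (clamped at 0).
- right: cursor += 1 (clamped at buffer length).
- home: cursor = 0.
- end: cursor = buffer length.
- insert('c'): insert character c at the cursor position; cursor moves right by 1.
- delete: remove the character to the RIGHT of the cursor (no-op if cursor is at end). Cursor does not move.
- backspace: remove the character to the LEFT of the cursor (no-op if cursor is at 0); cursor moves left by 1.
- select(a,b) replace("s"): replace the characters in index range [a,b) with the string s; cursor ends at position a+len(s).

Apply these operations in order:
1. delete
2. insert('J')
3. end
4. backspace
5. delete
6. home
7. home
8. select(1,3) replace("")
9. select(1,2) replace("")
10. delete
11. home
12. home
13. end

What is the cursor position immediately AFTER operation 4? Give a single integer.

After op 1 (delete): buf='DYRLR' cursor=0
After op 2 (insert('J')): buf='JDYRLR' cursor=1
After op 3 (end): buf='JDYRLR' cursor=6
After op 4 (backspace): buf='JDYRL' cursor=5

Answer: 5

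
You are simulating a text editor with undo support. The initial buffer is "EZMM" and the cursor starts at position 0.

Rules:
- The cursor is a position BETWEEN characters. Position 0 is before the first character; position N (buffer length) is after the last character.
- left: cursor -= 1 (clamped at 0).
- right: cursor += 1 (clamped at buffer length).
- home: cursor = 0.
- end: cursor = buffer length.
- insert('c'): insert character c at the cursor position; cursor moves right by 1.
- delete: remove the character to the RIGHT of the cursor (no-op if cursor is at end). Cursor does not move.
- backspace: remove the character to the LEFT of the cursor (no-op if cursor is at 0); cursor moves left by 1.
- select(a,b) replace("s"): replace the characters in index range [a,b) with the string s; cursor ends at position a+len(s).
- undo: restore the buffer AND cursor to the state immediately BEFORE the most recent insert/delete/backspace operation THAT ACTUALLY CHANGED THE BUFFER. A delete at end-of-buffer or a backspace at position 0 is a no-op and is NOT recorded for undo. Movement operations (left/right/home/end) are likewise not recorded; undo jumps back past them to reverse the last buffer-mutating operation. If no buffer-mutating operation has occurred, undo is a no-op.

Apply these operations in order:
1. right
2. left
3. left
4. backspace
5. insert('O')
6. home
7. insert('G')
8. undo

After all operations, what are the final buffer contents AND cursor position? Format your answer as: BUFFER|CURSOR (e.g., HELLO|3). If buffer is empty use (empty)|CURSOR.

Answer: OEZMM|0

Derivation:
After op 1 (right): buf='EZMM' cursor=1
After op 2 (left): buf='EZMM' cursor=0
After op 3 (left): buf='EZMM' cursor=0
After op 4 (backspace): buf='EZMM' cursor=0
After op 5 (insert('O')): buf='OEZMM' cursor=1
After op 6 (home): buf='OEZMM' cursor=0
After op 7 (insert('G')): buf='GOEZMM' cursor=1
After op 8 (undo): buf='OEZMM' cursor=0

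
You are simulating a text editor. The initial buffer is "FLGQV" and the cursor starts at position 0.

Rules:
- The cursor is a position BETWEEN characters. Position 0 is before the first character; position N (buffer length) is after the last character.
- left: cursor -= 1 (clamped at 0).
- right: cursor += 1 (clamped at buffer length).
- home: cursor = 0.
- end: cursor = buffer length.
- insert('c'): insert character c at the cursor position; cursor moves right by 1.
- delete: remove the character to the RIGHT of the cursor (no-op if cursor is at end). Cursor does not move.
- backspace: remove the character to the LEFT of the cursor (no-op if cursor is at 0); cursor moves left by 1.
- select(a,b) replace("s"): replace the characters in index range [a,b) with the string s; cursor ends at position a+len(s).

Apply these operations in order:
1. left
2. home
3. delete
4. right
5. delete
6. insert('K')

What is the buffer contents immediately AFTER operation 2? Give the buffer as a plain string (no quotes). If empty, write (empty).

Answer: FLGQV

Derivation:
After op 1 (left): buf='FLGQV' cursor=0
After op 2 (home): buf='FLGQV' cursor=0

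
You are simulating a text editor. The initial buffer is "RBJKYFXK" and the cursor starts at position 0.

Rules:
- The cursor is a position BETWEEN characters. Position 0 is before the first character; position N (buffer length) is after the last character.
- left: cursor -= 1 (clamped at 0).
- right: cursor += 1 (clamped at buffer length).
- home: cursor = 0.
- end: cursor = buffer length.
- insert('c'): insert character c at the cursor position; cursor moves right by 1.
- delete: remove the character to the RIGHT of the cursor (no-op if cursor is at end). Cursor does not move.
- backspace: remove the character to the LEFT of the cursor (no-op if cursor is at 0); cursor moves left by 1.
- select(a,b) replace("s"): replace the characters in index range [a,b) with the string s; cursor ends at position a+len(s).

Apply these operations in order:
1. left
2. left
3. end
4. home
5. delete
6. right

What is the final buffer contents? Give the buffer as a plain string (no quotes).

After op 1 (left): buf='RBJKYFXK' cursor=0
After op 2 (left): buf='RBJKYFXK' cursor=0
After op 3 (end): buf='RBJKYFXK' cursor=8
After op 4 (home): buf='RBJKYFXK' cursor=0
After op 5 (delete): buf='BJKYFXK' cursor=0
After op 6 (right): buf='BJKYFXK' cursor=1

Answer: BJKYFXK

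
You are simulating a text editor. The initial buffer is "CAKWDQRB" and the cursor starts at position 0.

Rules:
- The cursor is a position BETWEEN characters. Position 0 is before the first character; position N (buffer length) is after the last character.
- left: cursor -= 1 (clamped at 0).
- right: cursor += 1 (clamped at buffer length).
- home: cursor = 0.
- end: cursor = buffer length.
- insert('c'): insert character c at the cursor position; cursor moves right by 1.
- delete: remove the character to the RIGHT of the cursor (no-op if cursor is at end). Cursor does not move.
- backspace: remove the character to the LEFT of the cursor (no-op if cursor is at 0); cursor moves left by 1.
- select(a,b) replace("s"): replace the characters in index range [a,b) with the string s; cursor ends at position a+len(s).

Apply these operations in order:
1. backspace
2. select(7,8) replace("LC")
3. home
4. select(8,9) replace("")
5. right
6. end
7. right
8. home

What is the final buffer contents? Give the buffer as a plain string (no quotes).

After op 1 (backspace): buf='CAKWDQRB' cursor=0
After op 2 (select(7,8) replace("LC")): buf='CAKWDQRLC' cursor=9
After op 3 (home): buf='CAKWDQRLC' cursor=0
After op 4 (select(8,9) replace("")): buf='CAKWDQRL' cursor=8
After op 5 (right): buf='CAKWDQRL' cursor=8
After op 6 (end): buf='CAKWDQRL' cursor=8
After op 7 (right): buf='CAKWDQRL' cursor=8
After op 8 (home): buf='CAKWDQRL' cursor=0

Answer: CAKWDQRL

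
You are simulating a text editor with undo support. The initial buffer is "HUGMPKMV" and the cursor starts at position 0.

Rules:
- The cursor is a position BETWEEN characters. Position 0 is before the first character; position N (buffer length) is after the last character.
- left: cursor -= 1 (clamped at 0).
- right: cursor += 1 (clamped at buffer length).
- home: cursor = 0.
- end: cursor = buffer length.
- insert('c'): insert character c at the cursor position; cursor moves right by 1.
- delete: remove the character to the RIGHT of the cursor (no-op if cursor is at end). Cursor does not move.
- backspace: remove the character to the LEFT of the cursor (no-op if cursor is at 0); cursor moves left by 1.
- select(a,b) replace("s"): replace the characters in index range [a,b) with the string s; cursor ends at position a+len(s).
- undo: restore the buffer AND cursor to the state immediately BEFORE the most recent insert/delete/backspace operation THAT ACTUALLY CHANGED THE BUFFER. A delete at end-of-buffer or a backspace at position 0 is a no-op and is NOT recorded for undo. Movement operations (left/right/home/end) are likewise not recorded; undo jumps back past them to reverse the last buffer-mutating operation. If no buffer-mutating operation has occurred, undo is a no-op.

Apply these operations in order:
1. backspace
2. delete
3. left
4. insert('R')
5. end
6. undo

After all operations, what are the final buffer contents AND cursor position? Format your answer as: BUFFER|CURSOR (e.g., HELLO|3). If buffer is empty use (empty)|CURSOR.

After op 1 (backspace): buf='HUGMPKMV' cursor=0
After op 2 (delete): buf='UGMPKMV' cursor=0
After op 3 (left): buf='UGMPKMV' cursor=0
After op 4 (insert('R')): buf='RUGMPKMV' cursor=1
After op 5 (end): buf='RUGMPKMV' cursor=8
After op 6 (undo): buf='UGMPKMV' cursor=0

Answer: UGMPKMV|0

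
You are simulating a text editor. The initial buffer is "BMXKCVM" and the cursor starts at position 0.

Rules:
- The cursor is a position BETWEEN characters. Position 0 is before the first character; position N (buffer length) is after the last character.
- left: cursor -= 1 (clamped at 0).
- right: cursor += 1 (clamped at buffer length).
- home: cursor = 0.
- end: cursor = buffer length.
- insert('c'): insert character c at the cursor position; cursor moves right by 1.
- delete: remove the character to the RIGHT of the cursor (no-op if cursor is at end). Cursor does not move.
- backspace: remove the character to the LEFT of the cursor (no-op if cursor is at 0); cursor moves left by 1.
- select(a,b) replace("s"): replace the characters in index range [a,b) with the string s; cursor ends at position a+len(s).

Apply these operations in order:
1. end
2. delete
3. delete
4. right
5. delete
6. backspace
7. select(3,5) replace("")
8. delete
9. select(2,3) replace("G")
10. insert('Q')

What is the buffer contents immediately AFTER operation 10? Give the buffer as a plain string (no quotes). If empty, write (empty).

Answer: BMGQ

Derivation:
After op 1 (end): buf='BMXKCVM' cursor=7
After op 2 (delete): buf='BMXKCVM' cursor=7
After op 3 (delete): buf='BMXKCVM' cursor=7
After op 4 (right): buf='BMXKCVM' cursor=7
After op 5 (delete): buf='BMXKCVM' cursor=7
After op 6 (backspace): buf='BMXKCV' cursor=6
After op 7 (select(3,5) replace("")): buf='BMXV' cursor=3
After op 8 (delete): buf='BMX' cursor=3
After op 9 (select(2,3) replace("G")): buf='BMG' cursor=3
After op 10 (insert('Q')): buf='BMGQ' cursor=4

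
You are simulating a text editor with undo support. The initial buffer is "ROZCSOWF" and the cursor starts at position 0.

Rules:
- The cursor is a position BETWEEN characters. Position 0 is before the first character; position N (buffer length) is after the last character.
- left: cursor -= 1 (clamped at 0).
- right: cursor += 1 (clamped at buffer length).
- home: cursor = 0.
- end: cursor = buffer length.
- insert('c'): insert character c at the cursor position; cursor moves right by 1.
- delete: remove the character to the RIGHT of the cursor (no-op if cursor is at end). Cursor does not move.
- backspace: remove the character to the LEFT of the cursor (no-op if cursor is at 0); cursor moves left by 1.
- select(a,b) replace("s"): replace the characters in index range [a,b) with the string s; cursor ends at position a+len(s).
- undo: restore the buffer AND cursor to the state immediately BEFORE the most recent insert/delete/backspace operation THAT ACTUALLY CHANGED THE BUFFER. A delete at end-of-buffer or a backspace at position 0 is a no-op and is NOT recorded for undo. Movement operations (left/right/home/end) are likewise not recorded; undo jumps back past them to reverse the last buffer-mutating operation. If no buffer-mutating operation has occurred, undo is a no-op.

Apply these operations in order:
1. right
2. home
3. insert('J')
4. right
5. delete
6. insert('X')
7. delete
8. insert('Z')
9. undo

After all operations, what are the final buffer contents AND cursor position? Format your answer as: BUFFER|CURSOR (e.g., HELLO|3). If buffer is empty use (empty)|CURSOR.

After op 1 (right): buf='ROZCSOWF' cursor=1
After op 2 (home): buf='ROZCSOWF' cursor=0
After op 3 (insert('J')): buf='JROZCSOWF' cursor=1
After op 4 (right): buf='JROZCSOWF' cursor=2
After op 5 (delete): buf='JRZCSOWF' cursor=2
After op 6 (insert('X')): buf='JRXZCSOWF' cursor=3
After op 7 (delete): buf='JRXCSOWF' cursor=3
After op 8 (insert('Z')): buf='JRXZCSOWF' cursor=4
After op 9 (undo): buf='JRXCSOWF' cursor=3

Answer: JRXCSOWF|3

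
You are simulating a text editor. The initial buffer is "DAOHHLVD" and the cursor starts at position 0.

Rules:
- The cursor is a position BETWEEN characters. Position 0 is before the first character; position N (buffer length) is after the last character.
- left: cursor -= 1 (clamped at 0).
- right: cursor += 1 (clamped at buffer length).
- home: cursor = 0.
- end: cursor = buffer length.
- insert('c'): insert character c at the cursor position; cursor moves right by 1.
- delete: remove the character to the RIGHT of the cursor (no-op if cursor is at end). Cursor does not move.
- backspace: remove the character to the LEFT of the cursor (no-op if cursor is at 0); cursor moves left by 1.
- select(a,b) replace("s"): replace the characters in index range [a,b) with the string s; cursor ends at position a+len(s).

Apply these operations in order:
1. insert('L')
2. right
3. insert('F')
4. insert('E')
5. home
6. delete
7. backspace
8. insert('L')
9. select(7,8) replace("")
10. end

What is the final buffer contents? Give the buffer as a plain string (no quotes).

After op 1 (insert('L')): buf='LDAOHHLVD' cursor=1
After op 2 (right): buf='LDAOHHLVD' cursor=2
After op 3 (insert('F')): buf='LDFAOHHLVD' cursor=3
After op 4 (insert('E')): buf='LDFEAOHHLVD' cursor=4
After op 5 (home): buf='LDFEAOHHLVD' cursor=0
After op 6 (delete): buf='DFEAOHHLVD' cursor=0
After op 7 (backspace): buf='DFEAOHHLVD' cursor=0
After op 8 (insert('L')): buf='LDFEAOHHLVD' cursor=1
After op 9 (select(7,8) replace("")): buf='LDFEAOHLVD' cursor=7
After op 10 (end): buf='LDFEAOHLVD' cursor=10

Answer: LDFEAOHLVD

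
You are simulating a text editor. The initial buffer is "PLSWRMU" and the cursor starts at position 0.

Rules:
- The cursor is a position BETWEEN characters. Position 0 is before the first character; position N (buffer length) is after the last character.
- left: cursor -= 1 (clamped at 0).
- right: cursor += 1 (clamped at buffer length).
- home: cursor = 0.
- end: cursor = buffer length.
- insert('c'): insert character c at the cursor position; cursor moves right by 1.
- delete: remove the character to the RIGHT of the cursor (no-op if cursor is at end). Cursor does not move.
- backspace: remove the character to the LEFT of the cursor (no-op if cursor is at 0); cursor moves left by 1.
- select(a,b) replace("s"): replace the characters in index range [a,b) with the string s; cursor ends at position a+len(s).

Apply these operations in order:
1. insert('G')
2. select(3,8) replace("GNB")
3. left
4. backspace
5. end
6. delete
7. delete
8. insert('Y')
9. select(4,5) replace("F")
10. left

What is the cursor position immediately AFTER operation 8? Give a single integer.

After op 1 (insert('G')): buf='GPLSWRMU' cursor=1
After op 2 (select(3,8) replace("GNB")): buf='GPLGNB' cursor=6
After op 3 (left): buf='GPLGNB' cursor=5
After op 4 (backspace): buf='GPLGB' cursor=4
After op 5 (end): buf='GPLGB' cursor=5
After op 6 (delete): buf='GPLGB' cursor=5
After op 7 (delete): buf='GPLGB' cursor=5
After op 8 (insert('Y')): buf='GPLGBY' cursor=6

Answer: 6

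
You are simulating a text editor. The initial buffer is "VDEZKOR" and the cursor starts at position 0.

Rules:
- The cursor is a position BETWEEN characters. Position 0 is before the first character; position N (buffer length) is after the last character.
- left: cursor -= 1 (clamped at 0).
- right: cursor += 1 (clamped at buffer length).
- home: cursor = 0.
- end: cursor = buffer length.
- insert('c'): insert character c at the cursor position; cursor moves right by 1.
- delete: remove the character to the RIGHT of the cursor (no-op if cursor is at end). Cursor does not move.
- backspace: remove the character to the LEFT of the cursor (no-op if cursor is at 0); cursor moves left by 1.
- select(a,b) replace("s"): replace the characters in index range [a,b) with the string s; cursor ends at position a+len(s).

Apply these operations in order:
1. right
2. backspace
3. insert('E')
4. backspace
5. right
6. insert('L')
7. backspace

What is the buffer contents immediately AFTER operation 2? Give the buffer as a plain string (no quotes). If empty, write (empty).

Answer: DEZKOR

Derivation:
After op 1 (right): buf='VDEZKOR' cursor=1
After op 2 (backspace): buf='DEZKOR' cursor=0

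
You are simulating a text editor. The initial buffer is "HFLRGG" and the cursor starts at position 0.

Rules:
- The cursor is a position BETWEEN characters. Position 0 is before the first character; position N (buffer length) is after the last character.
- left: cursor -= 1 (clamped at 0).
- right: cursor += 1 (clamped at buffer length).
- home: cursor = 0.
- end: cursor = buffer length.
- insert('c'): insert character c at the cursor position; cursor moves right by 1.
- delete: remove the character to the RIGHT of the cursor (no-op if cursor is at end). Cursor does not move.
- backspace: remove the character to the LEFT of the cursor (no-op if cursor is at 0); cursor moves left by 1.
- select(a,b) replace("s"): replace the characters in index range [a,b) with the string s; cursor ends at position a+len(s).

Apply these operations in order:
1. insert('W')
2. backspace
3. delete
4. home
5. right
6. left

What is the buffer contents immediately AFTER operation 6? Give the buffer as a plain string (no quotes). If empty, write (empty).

After op 1 (insert('W')): buf='WHFLRGG' cursor=1
After op 2 (backspace): buf='HFLRGG' cursor=0
After op 3 (delete): buf='FLRGG' cursor=0
After op 4 (home): buf='FLRGG' cursor=0
After op 5 (right): buf='FLRGG' cursor=1
After op 6 (left): buf='FLRGG' cursor=0

Answer: FLRGG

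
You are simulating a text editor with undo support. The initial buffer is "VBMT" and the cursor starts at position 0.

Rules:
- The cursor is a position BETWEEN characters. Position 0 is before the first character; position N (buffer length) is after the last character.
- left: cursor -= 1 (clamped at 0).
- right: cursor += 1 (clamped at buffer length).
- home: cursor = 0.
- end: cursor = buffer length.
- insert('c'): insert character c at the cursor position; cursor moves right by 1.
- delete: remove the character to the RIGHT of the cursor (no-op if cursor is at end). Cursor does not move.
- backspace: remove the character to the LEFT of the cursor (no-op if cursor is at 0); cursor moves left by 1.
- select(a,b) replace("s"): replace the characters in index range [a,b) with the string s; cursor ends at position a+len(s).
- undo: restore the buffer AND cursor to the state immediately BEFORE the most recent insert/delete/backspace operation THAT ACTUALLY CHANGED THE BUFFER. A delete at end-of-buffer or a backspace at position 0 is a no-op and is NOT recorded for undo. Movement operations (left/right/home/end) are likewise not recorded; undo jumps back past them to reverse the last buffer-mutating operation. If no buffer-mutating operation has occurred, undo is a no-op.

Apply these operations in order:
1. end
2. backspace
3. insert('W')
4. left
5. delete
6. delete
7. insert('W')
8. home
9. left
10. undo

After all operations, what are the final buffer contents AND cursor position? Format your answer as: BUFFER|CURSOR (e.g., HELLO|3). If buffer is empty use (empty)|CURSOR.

Answer: VBM|3

Derivation:
After op 1 (end): buf='VBMT' cursor=4
After op 2 (backspace): buf='VBM' cursor=3
After op 3 (insert('W')): buf='VBMW' cursor=4
After op 4 (left): buf='VBMW' cursor=3
After op 5 (delete): buf='VBM' cursor=3
After op 6 (delete): buf='VBM' cursor=3
After op 7 (insert('W')): buf='VBMW' cursor=4
After op 8 (home): buf='VBMW' cursor=0
After op 9 (left): buf='VBMW' cursor=0
After op 10 (undo): buf='VBM' cursor=3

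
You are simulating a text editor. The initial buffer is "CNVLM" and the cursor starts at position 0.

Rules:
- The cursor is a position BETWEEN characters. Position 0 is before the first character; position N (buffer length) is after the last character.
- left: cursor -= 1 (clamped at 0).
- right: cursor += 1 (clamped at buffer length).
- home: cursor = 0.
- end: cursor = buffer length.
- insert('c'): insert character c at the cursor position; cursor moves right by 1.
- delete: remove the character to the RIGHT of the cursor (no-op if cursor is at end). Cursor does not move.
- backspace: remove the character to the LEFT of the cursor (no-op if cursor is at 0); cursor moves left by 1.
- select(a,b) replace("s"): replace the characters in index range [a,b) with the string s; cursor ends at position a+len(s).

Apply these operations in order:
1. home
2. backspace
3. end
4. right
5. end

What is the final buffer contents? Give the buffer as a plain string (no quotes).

Answer: CNVLM

Derivation:
After op 1 (home): buf='CNVLM' cursor=0
After op 2 (backspace): buf='CNVLM' cursor=0
After op 3 (end): buf='CNVLM' cursor=5
After op 4 (right): buf='CNVLM' cursor=5
After op 5 (end): buf='CNVLM' cursor=5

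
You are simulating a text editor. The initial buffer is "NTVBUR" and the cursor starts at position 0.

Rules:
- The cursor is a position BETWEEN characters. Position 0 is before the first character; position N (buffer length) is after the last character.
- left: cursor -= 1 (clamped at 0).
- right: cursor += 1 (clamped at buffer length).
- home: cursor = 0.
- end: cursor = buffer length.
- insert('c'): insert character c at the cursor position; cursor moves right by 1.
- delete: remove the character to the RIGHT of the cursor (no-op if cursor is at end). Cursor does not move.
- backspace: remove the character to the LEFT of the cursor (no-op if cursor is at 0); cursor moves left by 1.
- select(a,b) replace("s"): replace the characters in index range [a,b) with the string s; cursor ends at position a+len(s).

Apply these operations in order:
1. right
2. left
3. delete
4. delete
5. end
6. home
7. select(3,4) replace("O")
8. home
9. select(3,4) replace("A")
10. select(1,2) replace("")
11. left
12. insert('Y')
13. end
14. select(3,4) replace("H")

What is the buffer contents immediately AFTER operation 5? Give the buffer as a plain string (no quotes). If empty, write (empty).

After op 1 (right): buf='NTVBUR' cursor=1
After op 2 (left): buf='NTVBUR' cursor=0
After op 3 (delete): buf='TVBUR' cursor=0
After op 4 (delete): buf='VBUR' cursor=0
After op 5 (end): buf='VBUR' cursor=4

Answer: VBUR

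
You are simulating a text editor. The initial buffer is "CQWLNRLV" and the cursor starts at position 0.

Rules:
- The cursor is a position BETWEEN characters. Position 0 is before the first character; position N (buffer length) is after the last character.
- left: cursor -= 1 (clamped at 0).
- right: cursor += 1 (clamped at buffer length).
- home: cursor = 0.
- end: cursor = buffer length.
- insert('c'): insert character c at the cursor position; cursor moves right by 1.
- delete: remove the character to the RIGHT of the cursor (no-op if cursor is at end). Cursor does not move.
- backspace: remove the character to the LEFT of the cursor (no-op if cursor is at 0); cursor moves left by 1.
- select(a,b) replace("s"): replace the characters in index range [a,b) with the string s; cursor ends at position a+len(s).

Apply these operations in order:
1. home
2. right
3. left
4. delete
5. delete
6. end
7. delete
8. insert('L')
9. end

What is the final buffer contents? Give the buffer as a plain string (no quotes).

Answer: WLNRLVL

Derivation:
After op 1 (home): buf='CQWLNRLV' cursor=0
After op 2 (right): buf='CQWLNRLV' cursor=1
After op 3 (left): buf='CQWLNRLV' cursor=0
After op 4 (delete): buf='QWLNRLV' cursor=0
After op 5 (delete): buf='WLNRLV' cursor=0
After op 6 (end): buf='WLNRLV' cursor=6
After op 7 (delete): buf='WLNRLV' cursor=6
After op 8 (insert('L')): buf='WLNRLVL' cursor=7
After op 9 (end): buf='WLNRLVL' cursor=7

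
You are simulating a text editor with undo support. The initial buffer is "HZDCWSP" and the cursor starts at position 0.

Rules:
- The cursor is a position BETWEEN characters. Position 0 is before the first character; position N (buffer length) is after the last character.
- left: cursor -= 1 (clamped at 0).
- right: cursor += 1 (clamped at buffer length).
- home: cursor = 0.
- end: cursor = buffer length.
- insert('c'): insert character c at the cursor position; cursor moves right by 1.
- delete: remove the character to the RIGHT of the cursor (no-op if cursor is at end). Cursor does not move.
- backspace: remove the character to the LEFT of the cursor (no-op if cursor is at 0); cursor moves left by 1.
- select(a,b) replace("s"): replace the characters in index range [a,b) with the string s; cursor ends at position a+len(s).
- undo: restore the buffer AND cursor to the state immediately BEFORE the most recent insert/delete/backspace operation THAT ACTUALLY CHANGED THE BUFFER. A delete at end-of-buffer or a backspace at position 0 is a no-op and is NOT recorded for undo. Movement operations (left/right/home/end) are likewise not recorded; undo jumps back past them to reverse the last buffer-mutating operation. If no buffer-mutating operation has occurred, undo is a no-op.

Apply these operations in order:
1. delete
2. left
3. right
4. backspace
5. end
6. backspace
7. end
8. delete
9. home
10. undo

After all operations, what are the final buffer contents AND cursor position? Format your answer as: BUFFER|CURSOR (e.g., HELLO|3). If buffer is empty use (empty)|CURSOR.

Answer: DCWSP|5

Derivation:
After op 1 (delete): buf='ZDCWSP' cursor=0
After op 2 (left): buf='ZDCWSP' cursor=0
After op 3 (right): buf='ZDCWSP' cursor=1
After op 4 (backspace): buf='DCWSP' cursor=0
After op 5 (end): buf='DCWSP' cursor=5
After op 6 (backspace): buf='DCWS' cursor=4
After op 7 (end): buf='DCWS' cursor=4
After op 8 (delete): buf='DCWS' cursor=4
After op 9 (home): buf='DCWS' cursor=0
After op 10 (undo): buf='DCWSP' cursor=5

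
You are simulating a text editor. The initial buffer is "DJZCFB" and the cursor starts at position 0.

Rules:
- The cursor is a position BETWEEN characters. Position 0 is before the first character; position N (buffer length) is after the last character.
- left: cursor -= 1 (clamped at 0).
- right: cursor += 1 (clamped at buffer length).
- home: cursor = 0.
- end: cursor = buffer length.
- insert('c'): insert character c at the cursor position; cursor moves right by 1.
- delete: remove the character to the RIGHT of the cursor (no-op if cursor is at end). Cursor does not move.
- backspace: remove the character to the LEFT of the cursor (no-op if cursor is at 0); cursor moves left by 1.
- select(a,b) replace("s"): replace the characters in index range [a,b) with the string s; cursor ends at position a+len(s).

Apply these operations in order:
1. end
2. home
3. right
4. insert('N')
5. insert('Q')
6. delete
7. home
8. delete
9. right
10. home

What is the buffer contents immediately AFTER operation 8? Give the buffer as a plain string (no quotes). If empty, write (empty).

After op 1 (end): buf='DJZCFB' cursor=6
After op 2 (home): buf='DJZCFB' cursor=0
After op 3 (right): buf='DJZCFB' cursor=1
After op 4 (insert('N')): buf='DNJZCFB' cursor=2
After op 5 (insert('Q')): buf='DNQJZCFB' cursor=3
After op 6 (delete): buf='DNQZCFB' cursor=3
After op 7 (home): buf='DNQZCFB' cursor=0
After op 8 (delete): buf='NQZCFB' cursor=0

Answer: NQZCFB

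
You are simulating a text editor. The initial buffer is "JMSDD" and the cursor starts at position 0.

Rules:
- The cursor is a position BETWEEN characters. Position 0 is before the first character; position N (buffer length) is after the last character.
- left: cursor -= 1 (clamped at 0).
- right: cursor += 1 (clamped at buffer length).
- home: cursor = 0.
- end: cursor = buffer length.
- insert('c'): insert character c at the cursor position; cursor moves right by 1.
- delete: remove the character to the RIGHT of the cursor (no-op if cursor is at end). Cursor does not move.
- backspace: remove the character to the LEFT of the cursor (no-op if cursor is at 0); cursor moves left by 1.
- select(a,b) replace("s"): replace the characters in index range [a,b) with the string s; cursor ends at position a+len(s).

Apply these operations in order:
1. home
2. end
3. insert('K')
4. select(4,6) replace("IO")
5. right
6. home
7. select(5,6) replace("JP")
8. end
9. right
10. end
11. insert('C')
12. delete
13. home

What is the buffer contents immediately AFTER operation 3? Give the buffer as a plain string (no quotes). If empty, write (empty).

Answer: JMSDDK

Derivation:
After op 1 (home): buf='JMSDD' cursor=0
After op 2 (end): buf='JMSDD' cursor=5
After op 3 (insert('K')): buf='JMSDDK' cursor=6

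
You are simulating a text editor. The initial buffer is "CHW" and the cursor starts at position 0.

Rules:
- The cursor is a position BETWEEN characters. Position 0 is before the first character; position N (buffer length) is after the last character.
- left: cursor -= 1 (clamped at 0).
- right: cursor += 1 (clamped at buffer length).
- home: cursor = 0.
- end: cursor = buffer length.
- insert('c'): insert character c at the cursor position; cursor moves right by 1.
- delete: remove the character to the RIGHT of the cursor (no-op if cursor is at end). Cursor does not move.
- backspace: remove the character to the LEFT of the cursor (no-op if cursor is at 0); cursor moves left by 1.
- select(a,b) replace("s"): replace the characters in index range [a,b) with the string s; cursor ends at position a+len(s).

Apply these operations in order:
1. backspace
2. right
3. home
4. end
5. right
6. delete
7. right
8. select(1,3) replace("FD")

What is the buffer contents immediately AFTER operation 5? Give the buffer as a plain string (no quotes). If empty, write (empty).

After op 1 (backspace): buf='CHW' cursor=0
After op 2 (right): buf='CHW' cursor=1
After op 3 (home): buf='CHW' cursor=0
After op 4 (end): buf='CHW' cursor=3
After op 5 (right): buf='CHW' cursor=3

Answer: CHW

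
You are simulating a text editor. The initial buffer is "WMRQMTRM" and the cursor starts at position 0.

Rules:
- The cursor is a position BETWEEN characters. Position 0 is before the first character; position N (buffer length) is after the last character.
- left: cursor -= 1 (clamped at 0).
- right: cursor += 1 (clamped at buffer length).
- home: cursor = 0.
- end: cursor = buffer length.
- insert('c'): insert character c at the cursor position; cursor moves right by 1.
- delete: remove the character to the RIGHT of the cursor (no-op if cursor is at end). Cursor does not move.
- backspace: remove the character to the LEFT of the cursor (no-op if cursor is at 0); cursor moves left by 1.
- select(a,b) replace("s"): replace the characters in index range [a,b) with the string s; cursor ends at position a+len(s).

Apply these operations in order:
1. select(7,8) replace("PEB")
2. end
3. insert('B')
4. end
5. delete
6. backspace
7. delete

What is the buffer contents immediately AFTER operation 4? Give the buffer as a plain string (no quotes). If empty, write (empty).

Answer: WMRQMTRPEBB

Derivation:
After op 1 (select(7,8) replace("PEB")): buf='WMRQMTRPEB' cursor=10
After op 2 (end): buf='WMRQMTRPEB' cursor=10
After op 3 (insert('B')): buf='WMRQMTRPEBB' cursor=11
After op 4 (end): buf='WMRQMTRPEBB' cursor=11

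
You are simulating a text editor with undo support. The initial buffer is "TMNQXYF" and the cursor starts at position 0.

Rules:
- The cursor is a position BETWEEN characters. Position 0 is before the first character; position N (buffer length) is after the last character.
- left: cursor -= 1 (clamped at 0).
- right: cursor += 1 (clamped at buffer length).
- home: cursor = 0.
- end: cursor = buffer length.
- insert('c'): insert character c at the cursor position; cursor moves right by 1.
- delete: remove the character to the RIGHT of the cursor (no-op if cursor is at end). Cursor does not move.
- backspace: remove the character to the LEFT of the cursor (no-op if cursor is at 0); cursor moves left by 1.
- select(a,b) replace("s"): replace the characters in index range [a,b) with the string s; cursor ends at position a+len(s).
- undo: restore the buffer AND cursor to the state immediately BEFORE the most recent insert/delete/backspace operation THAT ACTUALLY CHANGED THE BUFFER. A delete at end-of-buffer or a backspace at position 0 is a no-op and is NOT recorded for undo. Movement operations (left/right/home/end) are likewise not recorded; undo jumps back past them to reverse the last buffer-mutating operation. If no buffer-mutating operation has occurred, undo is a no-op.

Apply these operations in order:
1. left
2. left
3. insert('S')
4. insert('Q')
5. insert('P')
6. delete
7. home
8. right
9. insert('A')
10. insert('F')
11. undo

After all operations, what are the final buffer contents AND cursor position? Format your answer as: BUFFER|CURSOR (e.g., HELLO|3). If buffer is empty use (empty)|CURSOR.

After op 1 (left): buf='TMNQXYF' cursor=0
After op 2 (left): buf='TMNQXYF' cursor=0
After op 3 (insert('S')): buf='STMNQXYF' cursor=1
After op 4 (insert('Q')): buf='SQTMNQXYF' cursor=2
After op 5 (insert('P')): buf='SQPTMNQXYF' cursor=3
After op 6 (delete): buf='SQPMNQXYF' cursor=3
After op 7 (home): buf='SQPMNQXYF' cursor=0
After op 8 (right): buf='SQPMNQXYF' cursor=1
After op 9 (insert('A')): buf='SAQPMNQXYF' cursor=2
After op 10 (insert('F')): buf='SAFQPMNQXYF' cursor=3
After op 11 (undo): buf='SAQPMNQXYF' cursor=2

Answer: SAQPMNQXYF|2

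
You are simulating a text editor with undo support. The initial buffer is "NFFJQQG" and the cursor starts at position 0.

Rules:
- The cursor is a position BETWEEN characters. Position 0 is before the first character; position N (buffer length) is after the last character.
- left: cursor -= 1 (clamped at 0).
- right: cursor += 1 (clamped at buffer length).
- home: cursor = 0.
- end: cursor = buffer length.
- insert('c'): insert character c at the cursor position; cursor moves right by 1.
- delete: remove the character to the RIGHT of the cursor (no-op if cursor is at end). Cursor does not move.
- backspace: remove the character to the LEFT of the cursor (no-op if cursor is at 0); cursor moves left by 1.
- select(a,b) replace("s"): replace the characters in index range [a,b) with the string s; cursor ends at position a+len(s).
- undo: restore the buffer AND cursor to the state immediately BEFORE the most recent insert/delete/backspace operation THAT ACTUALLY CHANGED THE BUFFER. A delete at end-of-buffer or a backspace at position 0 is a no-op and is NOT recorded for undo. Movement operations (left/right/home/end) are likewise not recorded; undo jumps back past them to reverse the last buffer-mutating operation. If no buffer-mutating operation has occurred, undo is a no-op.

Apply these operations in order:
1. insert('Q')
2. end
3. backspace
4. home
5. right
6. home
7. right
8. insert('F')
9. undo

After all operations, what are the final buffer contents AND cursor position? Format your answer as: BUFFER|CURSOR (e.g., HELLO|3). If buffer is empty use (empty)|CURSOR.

After op 1 (insert('Q')): buf='QNFFJQQG' cursor=1
After op 2 (end): buf='QNFFJQQG' cursor=8
After op 3 (backspace): buf='QNFFJQQ' cursor=7
After op 4 (home): buf='QNFFJQQ' cursor=0
After op 5 (right): buf='QNFFJQQ' cursor=1
After op 6 (home): buf='QNFFJQQ' cursor=0
After op 7 (right): buf='QNFFJQQ' cursor=1
After op 8 (insert('F')): buf='QFNFFJQQ' cursor=2
After op 9 (undo): buf='QNFFJQQ' cursor=1

Answer: QNFFJQQ|1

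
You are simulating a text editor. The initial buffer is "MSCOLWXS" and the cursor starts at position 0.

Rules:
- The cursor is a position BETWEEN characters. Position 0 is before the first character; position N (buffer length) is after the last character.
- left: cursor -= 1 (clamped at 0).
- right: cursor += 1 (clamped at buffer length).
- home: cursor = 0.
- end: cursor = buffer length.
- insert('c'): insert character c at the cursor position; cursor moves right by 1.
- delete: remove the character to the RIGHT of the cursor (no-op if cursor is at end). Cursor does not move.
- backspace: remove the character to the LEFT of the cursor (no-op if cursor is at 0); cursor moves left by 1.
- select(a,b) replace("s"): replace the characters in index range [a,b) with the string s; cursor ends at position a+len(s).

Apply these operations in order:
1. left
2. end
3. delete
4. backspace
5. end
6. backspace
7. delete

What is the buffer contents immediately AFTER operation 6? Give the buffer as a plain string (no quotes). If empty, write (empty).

Answer: MSCOLW

Derivation:
After op 1 (left): buf='MSCOLWXS' cursor=0
After op 2 (end): buf='MSCOLWXS' cursor=8
After op 3 (delete): buf='MSCOLWXS' cursor=8
After op 4 (backspace): buf='MSCOLWX' cursor=7
After op 5 (end): buf='MSCOLWX' cursor=7
After op 6 (backspace): buf='MSCOLW' cursor=6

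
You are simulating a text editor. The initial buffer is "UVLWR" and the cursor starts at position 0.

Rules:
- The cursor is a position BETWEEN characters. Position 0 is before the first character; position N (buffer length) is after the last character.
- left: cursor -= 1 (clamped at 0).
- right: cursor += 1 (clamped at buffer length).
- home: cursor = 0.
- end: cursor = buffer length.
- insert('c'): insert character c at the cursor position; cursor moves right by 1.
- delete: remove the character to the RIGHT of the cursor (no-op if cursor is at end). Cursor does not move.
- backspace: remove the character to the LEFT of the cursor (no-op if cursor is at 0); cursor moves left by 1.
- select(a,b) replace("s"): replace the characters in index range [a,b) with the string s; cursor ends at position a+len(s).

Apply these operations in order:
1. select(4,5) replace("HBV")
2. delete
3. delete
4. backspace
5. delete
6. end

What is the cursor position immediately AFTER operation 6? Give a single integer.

After op 1 (select(4,5) replace("HBV")): buf='UVLWHBV' cursor=7
After op 2 (delete): buf='UVLWHBV' cursor=7
After op 3 (delete): buf='UVLWHBV' cursor=7
After op 4 (backspace): buf='UVLWHB' cursor=6
After op 5 (delete): buf='UVLWHB' cursor=6
After op 6 (end): buf='UVLWHB' cursor=6

Answer: 6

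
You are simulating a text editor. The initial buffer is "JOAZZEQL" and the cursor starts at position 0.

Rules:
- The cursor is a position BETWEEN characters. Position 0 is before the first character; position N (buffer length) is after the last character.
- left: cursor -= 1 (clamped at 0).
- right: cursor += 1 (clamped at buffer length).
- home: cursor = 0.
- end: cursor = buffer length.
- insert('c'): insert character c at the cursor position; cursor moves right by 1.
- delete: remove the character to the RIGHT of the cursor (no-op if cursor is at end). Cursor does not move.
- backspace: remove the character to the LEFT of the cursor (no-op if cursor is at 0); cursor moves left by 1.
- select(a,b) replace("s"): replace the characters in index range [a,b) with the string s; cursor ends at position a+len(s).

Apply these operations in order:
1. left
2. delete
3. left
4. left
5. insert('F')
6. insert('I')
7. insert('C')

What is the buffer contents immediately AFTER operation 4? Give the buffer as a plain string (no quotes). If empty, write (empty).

Answer: OAZZEQL

Derivation:
After op 1 (left): buf='JOAZZEQL' cursor=0
After op 2 (delete): buf='OAZZEQL' cursor=0
After op 3 (left): buf='OAZZEQL' cursor=0
After op 4 (left): buf='OAZZEQL' cursor=0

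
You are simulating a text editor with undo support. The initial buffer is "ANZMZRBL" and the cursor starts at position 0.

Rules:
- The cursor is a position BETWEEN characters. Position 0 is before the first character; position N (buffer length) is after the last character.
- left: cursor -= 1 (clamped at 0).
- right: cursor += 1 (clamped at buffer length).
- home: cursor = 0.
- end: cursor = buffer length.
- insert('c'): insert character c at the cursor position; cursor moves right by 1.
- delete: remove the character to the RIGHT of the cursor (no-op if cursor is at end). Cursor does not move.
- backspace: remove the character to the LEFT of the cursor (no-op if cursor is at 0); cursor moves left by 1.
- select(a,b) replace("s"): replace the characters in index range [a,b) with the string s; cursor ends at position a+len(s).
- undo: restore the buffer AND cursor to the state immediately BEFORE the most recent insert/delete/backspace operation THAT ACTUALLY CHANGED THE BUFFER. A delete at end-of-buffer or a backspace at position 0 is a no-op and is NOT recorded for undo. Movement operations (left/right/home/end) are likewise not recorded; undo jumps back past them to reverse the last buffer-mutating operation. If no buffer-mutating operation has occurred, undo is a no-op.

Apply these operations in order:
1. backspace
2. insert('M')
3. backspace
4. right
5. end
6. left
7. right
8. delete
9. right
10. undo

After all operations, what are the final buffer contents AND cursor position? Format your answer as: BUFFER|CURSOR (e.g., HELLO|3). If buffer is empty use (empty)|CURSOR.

After op 1 (backspace): buf='ANZMZRBL' cursor=0
After op 2 (insert('M')): buf='MANZMZRBL' cursor=1
After op 3 (backspace): buf='ANZMZRBL' cursor=0
After op 4 (right): buf='ANZMZRBL' cursor=1
After op 5 (end): buf='ANZMZRBL' cursor=8
After op 6 (left): buf='ANZMZRBL' cursor=7
After op 7 (right): buf='ANZMZRBL' cursor=8
After op 8 (delete): buf='ANZMZRBL' cursor=8
After op 9 (right): buf='ANZMZRBL' cursor=8
After op 10 (undo): buf='MANZMZRBL' cursor=1

Answer: MANZMZRBL|1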